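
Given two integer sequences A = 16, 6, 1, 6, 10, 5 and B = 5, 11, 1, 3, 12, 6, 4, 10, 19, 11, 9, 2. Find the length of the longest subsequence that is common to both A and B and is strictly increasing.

A longest common strictly increasing subsequence is 1, 6, 10 (length 3); it appears in order in both A and B, and no longer such subsequence exists.

3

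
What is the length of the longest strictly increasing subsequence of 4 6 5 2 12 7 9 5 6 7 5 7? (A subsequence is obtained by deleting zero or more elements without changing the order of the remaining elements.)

4

Scanning left to right, the best length ending at each element is: 4→1, 6→2, 5→2, 2→1, 12→3, 7→3, 9→4, 5→2, 6→3, 7→4, 5→2, 7→4.
So the longest increasing subsequence has length 4, e.g. 4, 6, 7, 9.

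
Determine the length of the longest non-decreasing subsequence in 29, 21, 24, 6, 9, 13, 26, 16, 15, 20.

5

Scanning left to right, the best length ending at each element is: 29→1, 21→1, 24→2, 6→1, 9→2, 13→3, 26→4, 16→4, 15→4, 20→5.
So the longest non-decreasing subsequence has length 5, e.g. 6, 9, 13, 16, 20.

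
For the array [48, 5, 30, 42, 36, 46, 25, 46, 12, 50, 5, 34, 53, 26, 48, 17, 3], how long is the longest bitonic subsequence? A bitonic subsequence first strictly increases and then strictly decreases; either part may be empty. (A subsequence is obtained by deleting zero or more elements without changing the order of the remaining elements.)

9

Let inc[i] be the LIS ending at i and dec[i] the longest strictly decreasing subsequence starting at i. inc = [1, 1, 2, 3, 3, 4, 2, 4, 2, 5, 1, 3, 6, 3, 5, 3, 1], dec = [7, 2, 5, 6, 5, 5, 4, 5, 3, 5, 2, 4, 4, 3, 3, 2, 1].
max_i inc[i]+dec[i]−1 = 9, with one witness 5, 30, 42, 46, 50, 34, 26, 17, 3.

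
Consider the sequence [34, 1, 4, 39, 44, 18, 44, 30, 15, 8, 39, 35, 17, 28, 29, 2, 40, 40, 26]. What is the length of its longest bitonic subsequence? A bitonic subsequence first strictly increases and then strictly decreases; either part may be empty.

Let inc[i] be the LIS ending at i and dec[i] the longest strictly decreasing subsequence starting at i. inc = [1, 1, 2, 3, 4, 3, 4, 4, 3, 3, 5, 5, 4, 5, 6, 2, 7, 7, 5], dec = [5, 1, 2, 5, 5, 4, 5, 4, 3, 2, 4, 3, 2, 2, 2, 1, 2, 2, 1].
max_i inc[i]+dec[i]−1 = 8, with one witness 1, 4, 39, 44, 39, 35, 29, 26.

8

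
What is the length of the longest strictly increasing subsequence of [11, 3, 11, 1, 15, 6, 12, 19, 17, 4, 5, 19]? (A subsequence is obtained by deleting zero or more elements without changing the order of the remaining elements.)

5

One longest increasing subsequence is 3, 11, 15, 17, 19 (positions 2,3,5,9,12), of length 5; no longer one exists.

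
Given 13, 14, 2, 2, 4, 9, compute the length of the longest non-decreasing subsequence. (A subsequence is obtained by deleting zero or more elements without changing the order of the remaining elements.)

4

Let dp[i] be the longest non-decreasing subsequence ending at position i. Then dp = [1, 2, 1, 2, 3, 4].
The maximum is 4; one witness is 2, 2, 4, 9 at positions 3,4,5,6.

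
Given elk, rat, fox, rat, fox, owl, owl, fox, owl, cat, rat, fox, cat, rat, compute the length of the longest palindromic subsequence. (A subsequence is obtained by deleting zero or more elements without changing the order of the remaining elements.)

One longest palindromic subsequence is rat fox rat fox owl owl fox rat fox rat (positions 2,3,4,5,6,7,8,11,12,14); it reads the same forward and backward, and the interval DP gives dp[1][14] = 10.

10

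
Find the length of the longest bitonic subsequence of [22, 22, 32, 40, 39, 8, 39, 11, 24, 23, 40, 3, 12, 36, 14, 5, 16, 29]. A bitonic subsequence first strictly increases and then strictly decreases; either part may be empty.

8

Let inc[i] be the LIS ending at i and dec[i] the longest strictly decreasing subsequence starting at i. inc = [1, 1, 2, 3, 3, 1, 3, 2, 3, 3, 4, 1, 3, 4, 4, 2, 5, 6], dec = [3, 3, 5, 6, 5, 2, 5, 2, 4, 3, 4, 1, 2, 3, 2, 1, 1, 1].
max_i inc[i]+dec[i]−1 = 8, with one witness 22, 32, 40, 39, 24, 23, 14, 5.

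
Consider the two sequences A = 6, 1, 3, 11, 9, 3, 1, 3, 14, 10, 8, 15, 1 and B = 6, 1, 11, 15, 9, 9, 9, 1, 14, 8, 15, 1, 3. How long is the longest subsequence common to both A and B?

A longest common subsequence is 6, 1, 11, 9, 1, 14, 8, 15, 1 (length 9); the LCS DP confirms no longer common subsequence exists.

9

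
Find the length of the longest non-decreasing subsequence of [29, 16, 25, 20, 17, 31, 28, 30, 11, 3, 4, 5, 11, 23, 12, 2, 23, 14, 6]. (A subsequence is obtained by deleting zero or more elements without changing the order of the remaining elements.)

Scanning left to right, the best length ending at each element is: 29→1, 16→1, 25→2, 20→2, 17→2, 31→3, 28→3, 30→4, 11→1, 3→1, 4→2, 5→3, 11→4, 23→5, 12→5, 2→1, 23→6, 14→6, 6→4.
So the longest non-decreasing subsequence has length 6, e.g. 3, 4, 5, 11, 23, 23.

6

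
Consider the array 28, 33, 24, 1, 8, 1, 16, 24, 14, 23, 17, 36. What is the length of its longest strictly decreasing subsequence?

Scanning left to right, the best length ending at each element is: 28→1, 33→1, 24→2, 1→3, 8→3, 1→4, 16→3, 24→2, 14→4, 23→3, 17→4, 36→1.
So the longest decreasing subsequence has length 4, e.g. 28, 24, 8, 1.

4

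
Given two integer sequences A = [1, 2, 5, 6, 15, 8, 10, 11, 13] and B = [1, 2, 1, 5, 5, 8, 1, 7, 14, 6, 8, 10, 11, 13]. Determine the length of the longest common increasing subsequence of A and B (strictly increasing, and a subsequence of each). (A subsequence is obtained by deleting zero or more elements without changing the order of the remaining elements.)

A longest common strictly increasing subsequence is 1, 2, 5, 6, 8, 10, 11, 13 (length 8); it appears in order in both A and B, and no longer such subsequence exists.

8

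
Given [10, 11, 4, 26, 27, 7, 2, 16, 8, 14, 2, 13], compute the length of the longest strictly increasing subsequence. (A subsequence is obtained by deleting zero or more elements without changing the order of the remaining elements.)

One longest increasing subsequence is 10, 11, 26, 27 (positions 1,2,4,5), of length 4; no longer one exists.

4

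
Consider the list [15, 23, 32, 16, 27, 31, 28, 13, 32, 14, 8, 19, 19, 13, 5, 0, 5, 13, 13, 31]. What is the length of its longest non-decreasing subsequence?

5

Let dp[i] be the longest non-decreasing subsequence ending at position i. Then dp = [1, 2, 3, 2, 3, 4, 4, 1, 5, 2, 1, 3, 4, 2, 1, 1, 2, 3, 4, 5].
The maximum is 5; one witness is 15, 23, 27, 31, 32 at positions 1,2,5,6,9.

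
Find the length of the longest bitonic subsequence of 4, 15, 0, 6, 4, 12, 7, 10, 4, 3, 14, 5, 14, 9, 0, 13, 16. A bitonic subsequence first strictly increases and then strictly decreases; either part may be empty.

One longest bitonic subsequence is 4, 15, 12, 10, 4, 3, 0 (positions 1,2,6,8,9,10,15): it rises to 15 then falls. Length 7 is optimal.

7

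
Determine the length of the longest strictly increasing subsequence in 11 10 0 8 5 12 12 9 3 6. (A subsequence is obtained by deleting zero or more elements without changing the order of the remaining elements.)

3

Let dp[i] be the longest increasing subsequence ending at position i. Then dp = [1, 1, 1, 2, 2, 3, 3, 3, 2, 3].
The maximum is 3; one witness is 0, 8, 12 at positions 3,4,6.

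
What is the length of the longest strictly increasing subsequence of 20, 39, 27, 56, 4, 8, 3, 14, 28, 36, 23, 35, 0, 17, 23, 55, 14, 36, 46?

One longest increasing subsequence is 4, 8, 14, 28, 35, 36, 46 (positions 5,6,8,9,12,18,19), of length 7; no longer one exists.

7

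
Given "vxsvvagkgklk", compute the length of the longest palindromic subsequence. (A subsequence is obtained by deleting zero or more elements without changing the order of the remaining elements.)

3

One longest palindromic subsequence is klk (positions 8,11,12); it reads the same forward and backward, and the interval DP gives dp[1][12] = 3.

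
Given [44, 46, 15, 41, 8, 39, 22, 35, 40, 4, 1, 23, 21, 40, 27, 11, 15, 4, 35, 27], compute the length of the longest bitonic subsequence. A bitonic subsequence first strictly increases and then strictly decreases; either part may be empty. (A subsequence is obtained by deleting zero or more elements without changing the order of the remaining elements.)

Let inc[i] be the LIS ending at i and dec[i] the longest strictly decreasing subsequence starting at i. inc = [1, 2, 1, 2, 1, 2, 2, 3, 4, 1, 1, 3, 2, 4, 4, 2, 3, 2, 5, 4], dec = [8, 8, 4, 7, 3, 6, 4, 5, 5, 2, 1, 4, 3, 4, 3, 2, 2, 1, 2, 1].
max_i inc[i]+dec[i]−1 = 9, with one witness 44, 46, 41, 39, 35, 23, 21, 15, 4.

9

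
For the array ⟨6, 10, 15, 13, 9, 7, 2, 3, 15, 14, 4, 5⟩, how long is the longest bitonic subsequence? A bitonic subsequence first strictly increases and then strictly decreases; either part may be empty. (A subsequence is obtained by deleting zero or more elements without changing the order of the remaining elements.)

Let inc[i] be the LIS ending at i and dec[i] the longest strictly decreasing subsequence starting at i. inc = [1, 2, 3, 3, 2, 2, 1, 2, 4, 4, 3, 4], dec = [2, 4, 5, 4, 3, 2, 1, 1, 3, 2, 1, 1].
max_i inc[i]+dec[i]−1 = 7, with one witness 6, 10, 15, 13, 9, 7, 5.

7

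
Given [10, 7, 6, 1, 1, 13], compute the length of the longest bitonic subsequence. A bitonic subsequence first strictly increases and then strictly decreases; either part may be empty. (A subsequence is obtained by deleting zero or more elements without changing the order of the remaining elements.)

4

Let inc[i] be the LIS ending at i and dec[i] the longest strictly decreasing subsequence starting at i. inc = [1, 1, 1, 1, 1, 2], dec = [4, 3, 2, 1, 1, 1].
max_i inc[i]+dec[i]−1 = 4, with one witness 10, 7, 6, 1.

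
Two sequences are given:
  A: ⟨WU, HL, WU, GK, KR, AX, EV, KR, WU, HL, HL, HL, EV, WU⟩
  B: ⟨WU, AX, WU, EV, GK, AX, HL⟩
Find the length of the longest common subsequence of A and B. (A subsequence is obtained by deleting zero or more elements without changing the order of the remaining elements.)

5

Backtracking the LCS table gives one alignment: WU (A1,B1) → WU (A3,B3) → GK (A4,B5) → AX (A6,B6) → HL (A12,B7).
So the longest common subsequence has length 5.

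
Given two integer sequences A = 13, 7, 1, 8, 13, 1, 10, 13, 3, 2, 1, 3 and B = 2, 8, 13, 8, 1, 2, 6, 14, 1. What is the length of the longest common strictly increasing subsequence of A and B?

2

For each value that appears in both, track the longest common increasing run ending there.
The best achievable length is 2; one witness is 8, 13 (A-positions 4,5, B-positions 2,3).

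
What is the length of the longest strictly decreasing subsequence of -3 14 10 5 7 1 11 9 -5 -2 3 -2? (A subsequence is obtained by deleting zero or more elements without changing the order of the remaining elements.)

Let dp[i] be the longest decreasing subsequence ending at position i. Then dp = [1, 1, 2, 3, 3, 4, 2, 3, 5, 5, 4, 5].
The maximum is 5; one witness is 14, 10, 5, 1, -5 at positions 2,3,4,6,9.

5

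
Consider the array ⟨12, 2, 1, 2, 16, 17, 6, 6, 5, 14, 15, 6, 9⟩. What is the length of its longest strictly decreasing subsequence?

Scanning left to right, the best length ending at each element is: 12→1, 2→2, 1→3, 2→2, 16→1, 17→1, 6→2, 6→2, 5→3, 14→2, 15→2, 6→3, 9→3.
So the longest decreasing subsequence has length 3, e.g. 12, 2, 1.

3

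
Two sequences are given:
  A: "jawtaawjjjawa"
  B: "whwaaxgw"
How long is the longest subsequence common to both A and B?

A longest common subsequence is waaw (length 4); the LCS DP confirms no longer common subsequence exists.

4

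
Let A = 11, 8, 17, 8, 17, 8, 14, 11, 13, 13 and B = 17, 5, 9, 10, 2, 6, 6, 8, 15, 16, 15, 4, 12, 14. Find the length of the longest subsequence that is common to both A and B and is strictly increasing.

A longest common strictly increasing subsequence is 8, 14 (length 2); it appears in order in both A and B, and no longer such subsequence exists.

2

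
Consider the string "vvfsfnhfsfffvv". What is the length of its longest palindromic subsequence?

One longest palindromic subsequence is vvfffsfffvv (positions 1,2,3,5,8,9,10,11,12,13,14); it reads the same forward and backward, and the interval DP gives dp[1][14] = 11.

11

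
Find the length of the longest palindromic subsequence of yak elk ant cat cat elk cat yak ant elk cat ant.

One longest palindromic subsequence is ant cat elk ant elk cat ant (positions 3,4,6,9,10,11,12); it reads the same forward and backward, and the interval DP gives dp[1][12] = 7.

7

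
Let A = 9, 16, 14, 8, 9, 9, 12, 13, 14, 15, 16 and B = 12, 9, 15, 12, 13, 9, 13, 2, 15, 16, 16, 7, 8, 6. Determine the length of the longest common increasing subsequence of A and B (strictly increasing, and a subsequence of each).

5

A longest common strictly increasing subsequence is 9, 12, 13, 15, 16 (length 5); it appears in order in both A and B, and no longer such subsequence exists.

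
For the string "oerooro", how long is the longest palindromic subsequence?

Using dp[i][j] = 2 + dp[i+1][j−1] if the ends match, else max(dp[i+1][j], dp[i][j−1]):
dp[1][7] = 6. A witness is orooro at positions 1,3,4,5,6,7.

6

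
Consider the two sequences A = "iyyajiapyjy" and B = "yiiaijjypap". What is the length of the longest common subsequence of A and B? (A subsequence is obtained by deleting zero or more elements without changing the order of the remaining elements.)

5

A longest common subsequence is iajap (length 5); the LCS DP confirms no longer common subsequence exists.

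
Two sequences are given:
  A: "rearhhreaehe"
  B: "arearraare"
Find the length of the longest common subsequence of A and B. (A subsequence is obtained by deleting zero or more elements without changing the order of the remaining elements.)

7

A longest common subsequence is rearrae (length 7); the LCS DP confirms no longer common subsequence exists.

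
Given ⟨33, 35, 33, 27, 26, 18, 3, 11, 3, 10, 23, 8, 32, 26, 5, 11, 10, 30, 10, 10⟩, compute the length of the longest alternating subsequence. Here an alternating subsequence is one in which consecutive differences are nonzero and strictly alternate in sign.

A longest alternating subsequence is 33, 35, 3, 11, 3, 10, 8, 32, 5, 11, 10, 30, 10 (positions 1,2,7,8,9,10,12,13,15,16,17,18,19); its 12 consecutive differences strictly alternate in sign, and length 13 is optimal.

13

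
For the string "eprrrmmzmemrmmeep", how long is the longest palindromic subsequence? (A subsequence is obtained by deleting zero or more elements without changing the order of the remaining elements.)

One longest palindromic subsequence is pmmmemmmp (positions 2,6,7,9,10,11,13,14,17); it reads the same forward and backward, and the interval DP gives dp[1][17] = 9.

9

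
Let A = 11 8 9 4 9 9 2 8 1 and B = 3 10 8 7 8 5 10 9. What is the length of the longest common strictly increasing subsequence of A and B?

2

For each value that appears in both, track the longest common increasing run ending there.
The best achievable length is 2; one witness is 8, 9 (A-positions 2,3, B-positions 3,8).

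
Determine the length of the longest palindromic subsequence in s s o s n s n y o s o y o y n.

Using dp[i][j] = 2 + dp[i+1][j−1] if the ends match, else max(dp[i+1][j], dp[i][j−1]):
dp[1][15] = 7. A witness is nyoyoyn at positions 5,8,9,12,13,14,15.

7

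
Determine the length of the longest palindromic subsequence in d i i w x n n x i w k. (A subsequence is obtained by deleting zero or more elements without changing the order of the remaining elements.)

6

Using dp[i][j] = 2 + dp[i+1][j−1] if the ends match, else max(dp[i+1][j], dp[i][j−1]):
dp[1][11] = 6. A witness is wxnnxw at positions 4,5,6,7,8,10.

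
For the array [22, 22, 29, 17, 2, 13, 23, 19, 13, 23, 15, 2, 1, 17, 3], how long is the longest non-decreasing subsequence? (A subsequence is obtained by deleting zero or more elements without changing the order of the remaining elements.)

One longest non-decreasing subsequence is 2, 13, 13, 15, 17 (positions 5,6,9,11,14), of length 5; no longer one exists.

5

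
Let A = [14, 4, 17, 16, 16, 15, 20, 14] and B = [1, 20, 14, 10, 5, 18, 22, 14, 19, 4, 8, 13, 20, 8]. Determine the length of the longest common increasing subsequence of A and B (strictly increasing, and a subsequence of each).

2

A longest common strictly increasing subsequence is 14, 20 (length 2); it appears in order in both A and B, and no longer such subsequence exists.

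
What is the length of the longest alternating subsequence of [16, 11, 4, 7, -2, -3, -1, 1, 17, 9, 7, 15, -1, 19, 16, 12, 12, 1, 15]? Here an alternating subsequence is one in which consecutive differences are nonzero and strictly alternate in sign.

Track the best alternating length ending on an up-step vs a down-step at each position: up/down = 1/1, 1/2, 1/2, 3/2, 1/4, 1/4, 5/4, 5/4, 5/1, 5/6, 5/6, 7/6, 5/8, 9/1, 9/10, 9/10, 9/10, 9/10, 11/10.
The maximum over both is 11; one such subsequence is 16, 4, 7, -2, 17, 9, 15, -1, 19, 12, 15.

11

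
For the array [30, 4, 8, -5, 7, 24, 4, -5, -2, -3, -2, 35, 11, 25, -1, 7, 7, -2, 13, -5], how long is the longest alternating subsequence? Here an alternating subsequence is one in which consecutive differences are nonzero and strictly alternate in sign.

Track the best alternating length ending on an up-step vs a down-step at each position: up/down = 1/1, 1/2, 3/2, 1/4, 5/4, 5/2, 5/6, 1/6, 7/6, 7/8, 9/6, 9/1, 9/10, 11/10, 9/12, 13/12, 13/12, 9/14, 15/12, 1/16.
The maximum over both is 16; one such subsequence is 30, 4, 8, -5, 7, -5, -2, -3, 35, 11, 25, -1, 7, -2, 13, -5.

16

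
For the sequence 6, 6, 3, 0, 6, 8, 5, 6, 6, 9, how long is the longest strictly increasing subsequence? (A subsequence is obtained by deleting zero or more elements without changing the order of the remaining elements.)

4

One longest increasing subsequence is 3, 6, 8, 9 (positions 3,5,6,10), of length 4; no longer one exists.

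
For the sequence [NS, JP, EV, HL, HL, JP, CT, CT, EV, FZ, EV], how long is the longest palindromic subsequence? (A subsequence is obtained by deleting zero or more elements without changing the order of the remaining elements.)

Using dp[i][j] = 2 + dp[i+1][j−1] if the ends match, else max(dp[i+1][j], dp[i][j−1]):
dp[1][11] = 4. A witness is EV CT CT EV at positions 3,7,8,11.

4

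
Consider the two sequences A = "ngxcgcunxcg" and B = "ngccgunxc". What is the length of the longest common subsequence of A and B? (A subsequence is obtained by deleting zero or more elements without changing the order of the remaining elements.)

Backtracking the LCS table gives one alignment: n (A1,B1) → g (A2,B2) → c (A4,B4) → g (A5,B5) → u (A7,B6) → n (A8,B7) → x (A9,B8) → c (A10,B9).
So the longest common subsequence has length 8.

8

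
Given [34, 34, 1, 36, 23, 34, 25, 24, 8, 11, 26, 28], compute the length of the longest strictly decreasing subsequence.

Scanning left to right, the best length ending at each element is: 34→1, 34→1, 1→2, 36→1, 23→2, 34→2, 25→3, 24→4, 8→5, 11→5, 26→3, 28→3.
So the longest decreasing subsequence has length 5, e.g. 36, 34, 25, 24, 8.

5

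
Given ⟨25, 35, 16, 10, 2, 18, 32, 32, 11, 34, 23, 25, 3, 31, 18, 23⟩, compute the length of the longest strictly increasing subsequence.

Let dp[i] be the longest increasing subsequence ending at position i. Then dp = [1, 2, 1, 1, 1, 2, 3, 3, 2, 4, 3, 4, 2, 5, 3, 4].
The maximum is 5; one witness is 16, 18, 23, 25, 31 at positions 3,6,11,12,14.

5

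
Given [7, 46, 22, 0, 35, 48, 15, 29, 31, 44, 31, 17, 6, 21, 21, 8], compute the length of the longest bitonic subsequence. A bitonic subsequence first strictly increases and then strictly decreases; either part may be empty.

8

One longest bitonic subsequence is 7, 22, 35, 48, 44, 31, 21, 8 (positions 1,3,5,6,10,11,15,16): it rises to 48 then falls. Length 8 is optimal.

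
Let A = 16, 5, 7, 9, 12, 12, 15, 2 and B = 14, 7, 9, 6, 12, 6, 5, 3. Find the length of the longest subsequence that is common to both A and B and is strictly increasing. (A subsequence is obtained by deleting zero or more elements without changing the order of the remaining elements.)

3

A longest common strictly increasing subsequence is 7, 9, 12 (length 3); it appears in order in both A and B, and no longer such subsequence exists.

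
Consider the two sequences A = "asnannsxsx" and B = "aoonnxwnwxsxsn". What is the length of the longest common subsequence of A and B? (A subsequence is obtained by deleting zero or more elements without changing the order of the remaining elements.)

7

Backtracking the LCS table gives one alignment: a (A1,B1) → n (A3,B4) → n (A5,B5) → n (A6,B8) → s (A7,B11) → x (A8,B12) → s (A9,B13).
So the longest common subsequence has length 7.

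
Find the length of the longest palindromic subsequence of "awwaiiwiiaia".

One longest palindromic subsequence is aaiiwiiaa (positions 1,4,5,6,7,8,9,10,12); it reads the same forward and backward, and the interval DP gives dp[1][12] = 9.

9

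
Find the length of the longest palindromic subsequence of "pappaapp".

One longest palindromic subsequence is ppaapp (positions 1,3,5,6,7,8); it reads the same forward and backward, and the interval DP gives dp[1][8] = 6.

6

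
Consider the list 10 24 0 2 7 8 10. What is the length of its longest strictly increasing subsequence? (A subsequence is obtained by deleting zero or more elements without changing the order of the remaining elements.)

5

Let dp[i] be the longest increasing subsequence ending at position i. Then dp = [1, 2, 1, 2, 3, 4, 5].
The maximum is 5; one witness is 0, 2, 7, 8, 10 at positions 3,4,5,6,7.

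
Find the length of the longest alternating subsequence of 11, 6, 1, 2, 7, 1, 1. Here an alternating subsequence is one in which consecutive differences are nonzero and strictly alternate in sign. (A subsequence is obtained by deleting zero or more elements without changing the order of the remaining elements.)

4

A longest alternating subsequence is 11, 1, 2, 1 (positions 1,3,4,6); its 3 consecutive differences strictly alternate in sign, and length 4 is optimal.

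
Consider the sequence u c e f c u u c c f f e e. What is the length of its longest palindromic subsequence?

One longest palindromic subsequence is efcuucfe (positions 3,4,5,6,7,9,11,13); it reads the same forward and backward, and the interval DP gives dp[1][13] = 8.

8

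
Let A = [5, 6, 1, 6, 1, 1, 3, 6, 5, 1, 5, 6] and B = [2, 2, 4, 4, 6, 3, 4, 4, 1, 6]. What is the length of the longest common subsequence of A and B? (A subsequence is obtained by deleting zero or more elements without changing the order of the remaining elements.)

Backtracking the LCS table gives one alignment: 6 (A4,B5) → 3 (A7,B6) → 1 (A10,B9) → 6 (A12,B10).
So the longest common subsequence has length 4.

4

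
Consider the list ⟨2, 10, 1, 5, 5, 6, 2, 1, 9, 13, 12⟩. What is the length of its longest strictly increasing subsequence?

5

Scanning left to right, the best length ending at each element is: 2→1, 10→2, 1→1, 5→2, 5→2, 6→3, 2→2, 1→1, 9→4, 13→5, 12→5.
So the longest increasing subsequence has length 5, e.g. 2, 5, 6, 9, 13.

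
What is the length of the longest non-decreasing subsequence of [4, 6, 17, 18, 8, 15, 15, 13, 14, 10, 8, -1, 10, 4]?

Let dp[i] be the longest non-decreasing subsequence ending at position i. Then dp = [1, 2, 3, 4, 3, 4, 5, 4, 5, 4, 4, 1, 5, 2].
The maximum is 5; one witness is 4, 6, 8, 15, 15 at positions 1,2,5,6,7.

5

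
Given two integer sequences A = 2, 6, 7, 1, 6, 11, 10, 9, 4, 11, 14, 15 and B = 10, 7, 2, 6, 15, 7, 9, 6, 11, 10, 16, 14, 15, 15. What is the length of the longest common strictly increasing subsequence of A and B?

A longest common strictly increasing subsequence is 2, 6, 7, 9, 11, 14, 15 (length 7); it appears in order in both A and B, and no longer such subsequence exists.

7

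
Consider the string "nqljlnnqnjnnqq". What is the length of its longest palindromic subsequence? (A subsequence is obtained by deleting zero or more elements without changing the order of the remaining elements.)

7

Using dp[i][j] = 2 + dp[i+1][j−1] if the ends match, else max(dp[i+1][j], dp[i][j−1]):
dp[1][14] = 7. A witness is qqnnnqq at positions 2,8,9,11,12,13,14.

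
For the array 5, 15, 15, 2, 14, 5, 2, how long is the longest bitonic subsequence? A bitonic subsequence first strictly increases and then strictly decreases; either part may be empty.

5

Let inc[i] be the LIS ending at i and dec[i] the longest strictly decreasing subsequence starting at i. inc = [1, 2, 2, 1, 2, 2, 1], dec = [2, 4, 4, 1, 3, 2, 1].
max_i inc[i]+dec[i]−1 = 5, with one witness 5, 15, 14, 5, 2.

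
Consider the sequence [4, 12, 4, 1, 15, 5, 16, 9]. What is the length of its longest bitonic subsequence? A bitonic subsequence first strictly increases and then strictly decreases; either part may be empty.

5

One longest bitonic subsequence is 4, 12, 15, 16, 9 (positions 1,2,5,7,8): it rises to 16 then falls. Length 5 is optimal.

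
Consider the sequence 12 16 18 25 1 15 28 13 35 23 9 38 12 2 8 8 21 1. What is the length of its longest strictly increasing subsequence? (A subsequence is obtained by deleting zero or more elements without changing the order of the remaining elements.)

Scanning left to right, the best length ending at each element is: 12→1, 16→2, 18→3, 25→4, 1→1, 15→2, 28→5, 13→2, 35→6, 23→4, 9→2, 38→7, 12→3, 2→2, 8→3, 8→3, 21→4, 1→1.
So the longest increasing subsequence has length 7, e.g. 12, 16, 18, 25, 28, 35, 38.

7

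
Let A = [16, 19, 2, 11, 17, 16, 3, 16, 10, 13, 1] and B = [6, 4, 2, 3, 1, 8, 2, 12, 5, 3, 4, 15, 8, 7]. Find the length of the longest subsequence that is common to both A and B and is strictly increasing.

For each value that appears in both, track the longest common increasing run ending there.
The best achievable length is 2; one witness is 2, 3 (A-positions 3,7, B-positions 3,4).

2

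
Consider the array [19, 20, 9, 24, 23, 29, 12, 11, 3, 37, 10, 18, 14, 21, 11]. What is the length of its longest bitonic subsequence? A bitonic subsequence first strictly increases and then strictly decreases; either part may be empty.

8

One longest bitonic subsequence is 19, 20, 24, 29, 37, 18, 14, 11 (positions 1,2,4,6,10,12,13,15): it rises to 37 then falls. Length 8 is optimal.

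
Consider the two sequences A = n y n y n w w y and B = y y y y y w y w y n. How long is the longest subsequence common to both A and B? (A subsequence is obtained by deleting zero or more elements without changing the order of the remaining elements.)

Backtracking the LCS table gives one alignment: y (A2,B4) → y (A4,B5) → w (A6,B6) → w (A7,B8) → y (A8,B9).
So the longest common subsequence has length 5.

5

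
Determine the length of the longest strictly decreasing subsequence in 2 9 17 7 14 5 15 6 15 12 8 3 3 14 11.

5

Let dp[i] be the longest decreasing subsequence ending at position i. Then dp = [1, 1, 1, 2, 2, 3, 2, 3, 2, 3, 4, 5, 5, 3, 4].
The maximum is 5; one witness is 17, 14, 12, 8, 3 at positions 3,5,10,11,12.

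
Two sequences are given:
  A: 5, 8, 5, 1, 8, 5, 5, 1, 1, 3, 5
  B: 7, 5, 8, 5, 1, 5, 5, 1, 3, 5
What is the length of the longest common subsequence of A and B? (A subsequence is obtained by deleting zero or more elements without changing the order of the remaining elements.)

A longest common subsequence is 5, 8, 5, 1, 5, 5, 1, 3, 5 (length 9); the LCS DP confirms no longer common subsequence exists.

9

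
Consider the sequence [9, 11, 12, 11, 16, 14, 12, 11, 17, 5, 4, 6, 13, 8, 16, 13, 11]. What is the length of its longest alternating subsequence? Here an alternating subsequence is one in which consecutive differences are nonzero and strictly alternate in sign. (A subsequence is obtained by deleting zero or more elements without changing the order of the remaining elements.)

Track the best alternating length ending on an up-step vs a down-step at each position: up/down = 1/1, 2/1, 2/1, 2/3, 4/1, 4/5, 4/5, 2/5, 6/1, 1/7, 1/7, 8/7, 8/7, 8/9, 10/7, 10/11, 10/11.
The maximum over both is 11; one such subsequence is 9, 12, 11, 16, 14, 17, 5, 13, 8, 16, 13.

11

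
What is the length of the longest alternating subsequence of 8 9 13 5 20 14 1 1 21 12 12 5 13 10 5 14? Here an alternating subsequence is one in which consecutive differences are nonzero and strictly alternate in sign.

10

Track the best alternating length ending on an up-step vs a down-step at each position: up/down = 1/1, 2/1, 2/1, 1/3, 4/1, 4/5, 1/5, 1/5, 6/1, 6/7, 6/7, 6/7, 8/7, 8/9, 6/9, 10/7.
The maximum over both is 10; one such subsequence is 8, 9, 5, 20, 14, 21, 12, 13, 10, 14.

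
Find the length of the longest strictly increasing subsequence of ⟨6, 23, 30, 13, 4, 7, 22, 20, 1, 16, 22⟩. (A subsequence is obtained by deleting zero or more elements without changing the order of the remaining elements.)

4

Let dp[i] be the longest increasing subsequence ending at position i. Then dp = [1, 2, 3, 2, 1, 2, 3, 3, 1, 3, 4].
The maximum is 4; one witness is 6, 13, 20, 22 at positions 1,4,8,11.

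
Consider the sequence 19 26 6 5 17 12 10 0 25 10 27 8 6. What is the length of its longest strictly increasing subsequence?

4

One longest increasing subsequence is 6, 17, 25, 27 (positions 3,5,9,11), of length 4; no longer one exists.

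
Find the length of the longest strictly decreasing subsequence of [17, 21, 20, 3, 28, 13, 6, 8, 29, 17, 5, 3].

6

Let dp[i] be the longest decreasing subsequence ending at position i. Then dp = [1, 1, 2, 3, 1, 3, 4, 4, 1, 3, 5, 6].
The maximum is 6; one witness is 21, 20, 13, 6, 5, 3 at positions 2,3,6,7,11,12.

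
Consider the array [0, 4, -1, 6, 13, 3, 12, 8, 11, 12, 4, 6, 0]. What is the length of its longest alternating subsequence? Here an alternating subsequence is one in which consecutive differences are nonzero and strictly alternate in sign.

11

Track the best alternating length ending on an up-step vs a down-step at each position: up/down = 1/1, 2/1, 1/3, 4/1, 4/1, 4/5, 6/5, 6/7, 8/7, 8/5, 6/9, 10/9, 4/11.
The maximum over both is 11; one such subsequence is 0, 4, -1, 6, 3, 12, 8, 11, 4, 6, 0.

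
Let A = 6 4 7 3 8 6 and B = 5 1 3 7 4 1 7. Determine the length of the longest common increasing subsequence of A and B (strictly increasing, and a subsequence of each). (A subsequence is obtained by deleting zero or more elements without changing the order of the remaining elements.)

For each value that appears in both, track the longest common increasing run ending there.
The best achievable length is 2; one witness is 4, 7 (A-positions 2,3, B-positions 5,7).

2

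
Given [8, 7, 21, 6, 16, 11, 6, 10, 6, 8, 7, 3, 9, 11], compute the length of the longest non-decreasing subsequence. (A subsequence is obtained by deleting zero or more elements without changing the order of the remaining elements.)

6

Let dp[i] be the longest non-decreasing subsequence ending at position i. Then dp = [1, 1, 2, 1, 2, 2, 2, 3, 3, 4, 4, 1, 5, 6].
The maximum is 6; one witness is 6, 6, 6, 8, 9, 11 at positions 4,7,9,10,13,14.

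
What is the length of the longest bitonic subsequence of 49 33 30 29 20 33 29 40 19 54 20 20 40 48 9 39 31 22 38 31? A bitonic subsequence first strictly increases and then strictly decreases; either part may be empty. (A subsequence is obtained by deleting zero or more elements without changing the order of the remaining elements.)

8

Let inc[i] be the LIS ending at i and dec[i] the longest strictly decreasing subsequence starting at i. inc = [1, 1, 1, 1, 1, 2, 2, 3, 1, 4, 2, 2, 3, 4, 1, 3, 3, 3, 4, 4], dec = [7, 6, 5, 4, 3, 4, 3, 4, 2, 5, 2, 2, 4, 4, 1, 3, 2, 1, 2, 1].
max_i inc[i]+dec[i]−1 = 8, with one witness 30, 33, 40, 54, 48, 39, 38, 31.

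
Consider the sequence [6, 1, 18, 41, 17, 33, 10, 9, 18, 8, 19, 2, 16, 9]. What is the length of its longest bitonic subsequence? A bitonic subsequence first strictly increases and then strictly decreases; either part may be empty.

Let inc[i] be the LIS ending at i and dec[i] the longest strictly decreasing subsequence starting at i. inc = [1, 1, 2, 3, 2, 3, 2, 2, 3, 2, 4, 2, 3, 3], dec = [2, 1, 6, 6, 5, 5, 4, 3, 3, 2, 3, 1, 2, 1].
max_i inc[i]+dec[i]−1 = 8, with one witness 6, 18, 41, 33, 10, 9, 8, 2.

8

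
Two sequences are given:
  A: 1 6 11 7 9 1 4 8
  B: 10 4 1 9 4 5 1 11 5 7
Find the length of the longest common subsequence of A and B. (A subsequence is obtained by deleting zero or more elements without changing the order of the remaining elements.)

3

Backtracking the LCS table gives one alignment: 1 (A1,B7) → 11 (A3,B8) → 7 (A4,B10).
So the longest common subsequence has length 3.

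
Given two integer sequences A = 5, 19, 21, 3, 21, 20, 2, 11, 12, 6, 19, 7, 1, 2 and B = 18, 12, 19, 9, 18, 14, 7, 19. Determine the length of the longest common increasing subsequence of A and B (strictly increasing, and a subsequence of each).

2

For each value that appears in both, track the longest common increasing run ending there.
The best achievable length is 2; one witness is 12, 19 (A-positions 9,11, B-positions 2,3).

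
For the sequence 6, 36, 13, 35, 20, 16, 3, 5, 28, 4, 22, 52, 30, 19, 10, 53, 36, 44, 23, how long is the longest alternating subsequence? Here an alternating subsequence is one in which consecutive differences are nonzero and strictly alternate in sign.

13

A longest alternating subsequence is 6, 36, 13, 35, 3, 5, 4, 52, 30, 53, 36, 44, 23 (positions 1,2,3,4,7,8,10,12,13,16,17,18,19); its 12 consecutive differences strictly alternate in sign, and length 13 is optimal.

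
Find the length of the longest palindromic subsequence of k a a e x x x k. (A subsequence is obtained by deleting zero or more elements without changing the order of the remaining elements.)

One longest palindromic subsequence is kxxxk (positions 1,5,6,7,8); it reads the same forward and backward, and the interval DP gives dp[1][8] = 5.

5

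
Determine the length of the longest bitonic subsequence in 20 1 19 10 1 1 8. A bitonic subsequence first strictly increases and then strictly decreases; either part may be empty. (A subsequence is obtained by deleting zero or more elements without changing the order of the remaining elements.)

4

Let inc[i] be the LIS ending at i and dec[i] the longest strictly decreasing subsequence starting at i. inc = [1, 1, 2, 2, 1, 1, 2], dec = [4, 1, 3, 2, 1, 1, 1].
max_i inc[i]+dec[i]−1 = 4, with one witness 20, 19, 10, 8.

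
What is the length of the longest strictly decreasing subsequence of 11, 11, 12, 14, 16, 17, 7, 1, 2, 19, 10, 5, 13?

3

Let dp[i] be the longest decreasing subsequence ending at position i. Then dp = [1, 1, 1, 1, 1, 1, 2, 3, 3, 1, 2, 3, 2].
The maximum is 3; one witness is 11, 7, 1 at positions 1,7,8.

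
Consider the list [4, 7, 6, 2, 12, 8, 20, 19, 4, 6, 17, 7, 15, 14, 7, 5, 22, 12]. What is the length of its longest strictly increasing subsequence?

One longest increasing subsequence is 2, 4, 6, 7, 15, 22 (positions 4,9,10,12,13,17), of length 6; no longer one exists.

6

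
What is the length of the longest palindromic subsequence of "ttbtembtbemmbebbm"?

One longest palindromic subsequence is mbbemmebbm (positions 6,7,9,10,11,12,14,15,16,17); it reads the same forward and backward, and the interval DP gives dp[1][17] = 10.

10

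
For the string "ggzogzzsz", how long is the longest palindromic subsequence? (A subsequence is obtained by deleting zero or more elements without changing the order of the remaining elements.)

One longest palindromic subsequence is zzzz (positions 3,6,7,9); it reads the same forward and backward, and the interval DP gives dp[1][9] = 4.

4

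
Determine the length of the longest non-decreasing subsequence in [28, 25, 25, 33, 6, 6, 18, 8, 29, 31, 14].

5

Scanning left to right, the best length ending at each element is: 28→1, 25→1, 25→2, 33→3, 6→1, 6→2, 18→3, 8→3, 29→4, 31→5, 14→4.
So the longest non-decreasing subsequence has length 5, e.g. 6, 6, 18, 29, 31.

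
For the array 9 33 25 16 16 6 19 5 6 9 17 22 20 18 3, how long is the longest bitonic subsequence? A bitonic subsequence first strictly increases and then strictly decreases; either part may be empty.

Let inc[i] be the LIS ending at i and dec[i] the longest strictly decreasing subsequence starting at i. inc = [1, 2, 2, 2, 2, 1, 3, 1, 2, 3, 4, 5, 5, 5, 1], dec = [4, 6, 5, 4, 4, 3, 3, 2, 2, 2, 2, 4, 3, 2, 1].
max_i inc[i]+dec[i]−1 = 8, with one witness 5, 6, 9, 17, 22, 20, 18, 3.

8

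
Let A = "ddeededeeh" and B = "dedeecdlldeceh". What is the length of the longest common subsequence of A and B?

A longest common subsequence is ddeeddeeh (length 9); the LCS DP confirms no longer common subsequence exists.

9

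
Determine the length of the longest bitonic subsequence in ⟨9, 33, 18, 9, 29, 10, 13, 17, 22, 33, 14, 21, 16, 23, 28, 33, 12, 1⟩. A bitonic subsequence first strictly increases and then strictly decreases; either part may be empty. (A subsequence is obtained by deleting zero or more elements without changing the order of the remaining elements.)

One longest bitonic subsequence is 9, 10, 13, 17, 22, 33, 21, 16, 12, 1 (positions 1,6,7,8,9,10,12,13,17,18): it rises to 33 then falls. Length 10 is optimal.

10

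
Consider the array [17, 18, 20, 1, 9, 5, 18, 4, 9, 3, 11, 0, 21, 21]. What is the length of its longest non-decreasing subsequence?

One longest non-decreasing subsequence is 1, 9, 9, 11, 21, 21 (positions 4,5,9,11,13,14), of length 6; no longer one exists.

6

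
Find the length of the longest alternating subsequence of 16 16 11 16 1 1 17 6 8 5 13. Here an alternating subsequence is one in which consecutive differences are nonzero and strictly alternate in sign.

9

A longest alternating subsequence is 16, 11, 16, 1, 17, 6, 8, 5, 13 (positions 1,3,4,5,7,8,9,10,11); its 8 consecutive differences strictly alternate in sign, and length 9 is optimal.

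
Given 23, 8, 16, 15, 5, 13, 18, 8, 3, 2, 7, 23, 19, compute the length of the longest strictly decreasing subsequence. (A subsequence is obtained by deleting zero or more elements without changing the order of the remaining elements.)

Let dp[i] be the longest decreasing subsequence ending at position i. Then dp = [1, 2, 2, 3, 4, 4, 2, 5, 6, 7, 6, 1, 2].
The maximum is 7; one witness is 23, 16, 15, 13, 8, 3, 2 at positions 1,3,4,6,8,9,10.

7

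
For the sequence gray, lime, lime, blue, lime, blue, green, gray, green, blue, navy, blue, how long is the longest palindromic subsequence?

Using dp[i][j] = 2 + dp[i+1][j−1] if the ends match, else max(dp[i+1][j], dp[i][j−1]):
dp[1][12] = 7. A witness is blue blue green gray green blue blue at positions 4,6,7,8,9,10,12.

7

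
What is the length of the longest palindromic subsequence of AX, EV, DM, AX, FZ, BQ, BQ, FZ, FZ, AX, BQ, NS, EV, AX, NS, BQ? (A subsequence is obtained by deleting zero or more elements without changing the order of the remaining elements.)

One longest palindromic subsequence is AX EV AX FZ BQ BQ FZ AX EV AX (positions 1,2,4,5,6,7,9,10,13,14); it reads the same forward and backward, and the interval DP gives dp[1][16] = 10.

10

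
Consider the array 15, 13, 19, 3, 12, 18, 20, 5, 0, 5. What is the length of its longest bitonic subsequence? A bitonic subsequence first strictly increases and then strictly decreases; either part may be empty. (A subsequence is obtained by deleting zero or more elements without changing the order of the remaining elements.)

6

One longest bitonic subsequence is 3, 12, 18, 20, 5, 0 (positions 4,5,6,7,8,9): it rises to 20 then falls. Length 6 is optimal.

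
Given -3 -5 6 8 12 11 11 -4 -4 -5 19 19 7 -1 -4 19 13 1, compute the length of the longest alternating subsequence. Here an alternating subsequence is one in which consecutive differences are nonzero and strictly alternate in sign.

A longest alternating subsequence is -3, -5, 12, 11, 19, 7, 19, 13 (positions 1,2,5,6,11,13,16,17); its 7 consecutive differences strictly alternate in sign, and length 8 is optimal.

8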